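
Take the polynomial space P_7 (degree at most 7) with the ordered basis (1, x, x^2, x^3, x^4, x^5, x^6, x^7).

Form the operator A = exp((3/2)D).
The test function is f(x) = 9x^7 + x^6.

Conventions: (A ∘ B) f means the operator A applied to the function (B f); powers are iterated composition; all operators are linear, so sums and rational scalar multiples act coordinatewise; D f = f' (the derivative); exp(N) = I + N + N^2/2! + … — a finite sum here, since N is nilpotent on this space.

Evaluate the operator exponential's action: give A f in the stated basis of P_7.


the result is g(x) = 9x^7 + (191/2)x^6 + (1737/4)x^5 + (8775/8)x^4 + (26595/16)x^3 + (48357/32)x^2 + (48843/64)x + 21141/128

order-1 term: (189/2)x^6 + 9x^5
order-2 term: (1701/4)x^5 + (135/4)x^4
order-3 term: (8505/8)x^4 + (135/2)x^3
order-4 term: (25515/16)x^3 + (1215/16)x^2
order-5 term: (45927/32)x^2 + (729/16)x
order-6 term: (45927/64)x + 729/64
order-7 term: 19683/128
the series for exp((3/2)D) f terminates at order 7
exp((3/2)D) f = 9x^7 + (191/2)x^6 + (1737/4)x^5 + (8775/8)x^4 + (26595/16)x^3 + (48357/32)x^2 + (48843/64)x + 21141/128


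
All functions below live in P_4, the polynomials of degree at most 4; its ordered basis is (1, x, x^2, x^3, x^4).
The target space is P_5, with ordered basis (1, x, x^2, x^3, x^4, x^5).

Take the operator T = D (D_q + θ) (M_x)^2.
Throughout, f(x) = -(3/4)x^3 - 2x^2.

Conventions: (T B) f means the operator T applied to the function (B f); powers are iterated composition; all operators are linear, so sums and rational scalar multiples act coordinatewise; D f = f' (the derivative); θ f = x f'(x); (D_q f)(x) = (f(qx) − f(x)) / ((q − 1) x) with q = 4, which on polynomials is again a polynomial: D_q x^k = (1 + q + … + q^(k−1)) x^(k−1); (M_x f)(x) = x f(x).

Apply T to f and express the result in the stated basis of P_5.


g(x) = -(75/4)x^4 - 1055x^3 - 510x^2

M_x f = -(3/4)x^4 - 2x^3
M_x M_x f = -(3/4)x^5 - 2x^4
D_q (M_x)^2 f = -(1023/4)x^4 - 170x^3
θ (M_x)^2 f = -(15/4)x^5 - 8x^4
(D_q + θ) (M_x)^2 f = -(15/4)x^5 - (1055/4)x^4 - 170x^3
D (D_q + θ) (M_x)^2 f = -(75/4)x^4 - 1055x^3 - 510x^2


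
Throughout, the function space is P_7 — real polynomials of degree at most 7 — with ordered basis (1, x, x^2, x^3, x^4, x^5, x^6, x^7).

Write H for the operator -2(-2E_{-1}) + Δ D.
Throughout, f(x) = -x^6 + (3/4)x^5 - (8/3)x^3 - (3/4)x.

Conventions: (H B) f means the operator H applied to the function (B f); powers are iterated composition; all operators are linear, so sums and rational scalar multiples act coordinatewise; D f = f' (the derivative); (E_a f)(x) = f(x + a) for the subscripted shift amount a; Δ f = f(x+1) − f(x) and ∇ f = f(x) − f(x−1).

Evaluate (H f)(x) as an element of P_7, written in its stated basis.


E_{-1} f = -x^6 + (27/4)x^5 - (75/4)x^4 + (149/6)x^3 - (29/2)x^2 + x + 5/3
(-2E_{-1}) f = 2x^6 - (27/2)x^5 + (75/2)x^4 - (149/3)x^3 + 29x^2 - 2x - 10/3
(-2(-2E_{-1})) f = -4x^6 + 27x^5 - 75x^4 + (298/3)x^3 - 58x^2 + 4x + 20/3
D f = -6x^5 + (15/4)x^4 - 8x^2 - 3/4
Δ D f = -30x^4 - 45x^3 - (75/2)x^2 - 31x - 41/4
(-2(-2E_{-1}) + Δ D) f = -4x^6 + 27x^5 - 105x^4 + (163/3)x^3 - (191/2)x^2 - 27x - 43/12

the image equals g(x) = -4x^6 + 27x^5 - 105x^4 + (163/3)x^3 - (191/2)x^2 - 27x - 43/12


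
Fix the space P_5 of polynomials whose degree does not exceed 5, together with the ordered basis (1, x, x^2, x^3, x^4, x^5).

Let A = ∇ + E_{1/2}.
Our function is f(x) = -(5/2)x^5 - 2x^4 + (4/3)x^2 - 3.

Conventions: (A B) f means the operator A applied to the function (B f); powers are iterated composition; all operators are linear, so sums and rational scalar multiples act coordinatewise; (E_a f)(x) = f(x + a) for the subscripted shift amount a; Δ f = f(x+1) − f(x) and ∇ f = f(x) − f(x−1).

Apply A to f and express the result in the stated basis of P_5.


the result is g(x) = -(5/2)x^5 - (83/4)x^4 + (27/4)x^3 - (427/24)x^2 + (215/32)x - 301/64

∇ f = -(25/2)x^4 + 17x^3 - 13x^2 + (43/6)x - 11/6
E_{1/2} f = -(5/2)x^5 - (33/4)x^4 - (41/4)x^3 - (115/24)x^2 - (43/96)x - 551/192
(∇ + E_{1/2}) f = -(5/2)x^5 - (83/4)x^4 + (27/4)x^3 - (427/24)x^2 + (215/32)x - 301/64


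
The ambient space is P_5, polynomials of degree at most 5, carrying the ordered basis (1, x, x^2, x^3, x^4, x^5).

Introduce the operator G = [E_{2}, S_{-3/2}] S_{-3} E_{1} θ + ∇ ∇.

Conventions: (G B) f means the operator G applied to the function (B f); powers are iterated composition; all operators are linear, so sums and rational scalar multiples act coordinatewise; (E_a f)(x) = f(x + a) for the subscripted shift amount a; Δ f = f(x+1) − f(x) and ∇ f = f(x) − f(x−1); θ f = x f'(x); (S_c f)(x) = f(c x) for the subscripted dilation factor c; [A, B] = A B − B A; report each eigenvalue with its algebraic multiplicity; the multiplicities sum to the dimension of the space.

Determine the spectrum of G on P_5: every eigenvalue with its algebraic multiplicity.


image of 1: 0
image of x: 15
image of x^2: 270x + 152
image of x^3: (10935/4)x^2 + (6087/2)x + 3369
image of x^4: 21870x^3 + 36462x^2 + 80976x + 37514
image of x^5: (2460375/16)x^4 + (1366955/4)x^3 + (2278005/2)x^2 + (2109515/2)x + 515595
the matrix is upper triangular; its diagonal is (0, 0, 0, 0, 0, 0)
for a triangular matrix the eigenvalues are the diagonal entries, with algebraic multiplicity their repetition count

λ = 0 (multiplicity 6)


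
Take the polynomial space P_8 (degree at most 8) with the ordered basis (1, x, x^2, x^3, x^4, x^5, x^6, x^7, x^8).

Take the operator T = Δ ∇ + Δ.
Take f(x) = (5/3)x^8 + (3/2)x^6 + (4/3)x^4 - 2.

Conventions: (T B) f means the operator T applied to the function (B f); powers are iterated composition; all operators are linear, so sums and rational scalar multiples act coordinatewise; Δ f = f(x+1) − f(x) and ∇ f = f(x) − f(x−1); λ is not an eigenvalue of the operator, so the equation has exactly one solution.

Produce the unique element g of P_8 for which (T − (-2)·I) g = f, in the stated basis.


g(x) = (5/6)x^8 - (10/3)x^7 - (271/12)x^6 + (1793/12)x^5 + (1273/12)x^4 - (24911/12)x^3 + (11521/6)x^2 + (74257/12)x - 41095/8

write g with unknown coordinates in the stated basis and equate coefficients in (T − (-2)·I) g = f
solving from the highest basis element down gives g = (5/6)x^8 - (10/3)x^7 - (271/12)x^6 + (1793/12)x^5 + (1273/12)x^4 - (24911/12)x^3 + (11521/6)x^2 + (74257/12)x - 41095/8
check: T g = (20/3)x^7 + (140/3)x^6 - (1793/6)x^5 - (1265/6)x^4 + (24911/6)x^3 - (11521/3)x^2 - (74257/6)x + 41087/4
so T g − (-2)·g = (5/3)x^8 + (3/2)x^6 + (4/3)x^4 - 2 = f ✓


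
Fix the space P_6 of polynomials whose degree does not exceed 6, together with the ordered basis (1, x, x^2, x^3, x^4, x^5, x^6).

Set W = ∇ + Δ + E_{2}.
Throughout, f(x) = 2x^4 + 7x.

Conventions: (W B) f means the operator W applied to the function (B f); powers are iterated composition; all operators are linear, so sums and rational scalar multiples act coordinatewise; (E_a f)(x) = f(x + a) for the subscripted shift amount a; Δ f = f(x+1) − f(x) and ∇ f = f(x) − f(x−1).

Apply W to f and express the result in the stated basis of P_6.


the result is g(x) = 2x^4 + 32x^3 + 48x^2 + 87x + 60

∇ f = 8x^3 - 12x^2 + 8x + 5
Δ f = 8x^3 + 12x^2 + 8x + 9
E_{2} f = 2x^4 + 16x^3 + 48x^2 + 71x + 46
(∇ + Δ + E_{2}) f = 2x^4 + 32x^3 + 48x^2 + 87x + 60


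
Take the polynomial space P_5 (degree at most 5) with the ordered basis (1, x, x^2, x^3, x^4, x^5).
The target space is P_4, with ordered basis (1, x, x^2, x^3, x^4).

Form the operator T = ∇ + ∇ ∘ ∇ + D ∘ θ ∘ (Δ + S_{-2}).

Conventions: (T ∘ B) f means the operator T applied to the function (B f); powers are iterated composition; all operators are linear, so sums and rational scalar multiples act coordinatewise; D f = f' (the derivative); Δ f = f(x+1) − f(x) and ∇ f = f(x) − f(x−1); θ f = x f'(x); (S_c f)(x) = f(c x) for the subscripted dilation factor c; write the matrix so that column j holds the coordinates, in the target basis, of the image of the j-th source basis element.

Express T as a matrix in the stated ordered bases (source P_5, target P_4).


the matrix is [[0, -1, 3, -2, 17, -24]; [0, 0, 18, 15, 4, 105]; [0, 0, 0, -69, 42, 40]; [0, 0, 0, 0, 260, 90]; [0, 0, 0, 0, 0, -795]] (rows listed top to bottom)

image of 1: 0
image of x: -1
image of x^2: 18x + 3
image of x^3: -69x^2 + 15x - 2
image of x^4: 260x^3 + 42x^2 + 4x + 17
image of x^5: -795x^4 + 90x^3 + 40x^2 + 105x - 24
each image's coordinates form column j of the matrix


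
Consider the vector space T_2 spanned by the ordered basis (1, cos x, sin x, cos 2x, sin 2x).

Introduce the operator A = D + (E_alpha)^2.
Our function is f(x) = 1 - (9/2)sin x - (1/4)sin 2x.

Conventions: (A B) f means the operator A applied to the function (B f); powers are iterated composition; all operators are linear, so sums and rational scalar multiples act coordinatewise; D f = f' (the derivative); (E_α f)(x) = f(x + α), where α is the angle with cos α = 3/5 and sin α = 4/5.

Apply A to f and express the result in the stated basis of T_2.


D f = -(9/2)cos x - (1/2)cos 2x
E_alpha f = 1 - (18/5)cos x - (27/10)sin x - (6/25)cos 2x + (7/100)sin 2x
E_alpha E_alpha f = 1 - (108/25)cos x + (63/50)sin x + (84/625)cos 2x + (527/2500)sin 2x
(D + (E_alpha)^2) f = 1 - (441/50)cos x + (63/50)sin x - (457/1250)cos 2x + (527/2500)sin 2x

the result is g(x) = 1 - (441/50)cos x + (63/50)sin x - (457/1250)cos 2x + (527/2500)sin 2x


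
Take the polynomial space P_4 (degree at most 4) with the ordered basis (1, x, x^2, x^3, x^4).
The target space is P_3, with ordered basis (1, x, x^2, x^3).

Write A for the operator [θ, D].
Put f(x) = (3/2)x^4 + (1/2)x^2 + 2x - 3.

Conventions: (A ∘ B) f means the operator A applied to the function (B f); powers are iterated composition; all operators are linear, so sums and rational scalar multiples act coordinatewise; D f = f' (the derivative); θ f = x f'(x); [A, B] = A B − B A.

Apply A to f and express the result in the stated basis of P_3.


the image equals g(x) = -6x^3 - x - 2

D f = 6x^3 + x + 2
θ D f = 18x^3 + x
θ f = 6x^4 + x^2 + 2x
D θ f = 24x^3 + 2x + 2
[θ, D] f = -6x^3 - x - 2


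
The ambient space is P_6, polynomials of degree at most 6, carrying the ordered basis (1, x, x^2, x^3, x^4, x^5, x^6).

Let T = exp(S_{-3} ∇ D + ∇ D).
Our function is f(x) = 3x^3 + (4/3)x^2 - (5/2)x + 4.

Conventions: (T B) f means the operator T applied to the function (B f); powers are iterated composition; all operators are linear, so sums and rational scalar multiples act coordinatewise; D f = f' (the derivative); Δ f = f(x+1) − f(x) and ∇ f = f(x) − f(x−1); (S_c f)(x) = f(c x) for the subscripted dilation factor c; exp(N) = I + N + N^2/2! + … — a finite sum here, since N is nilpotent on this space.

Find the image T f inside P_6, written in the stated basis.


the image equals g(x) = 3x^3 + (4/3)x^2 - (77/2)x - 26/3

order-1 term: -36x - 38/3
the series for exp(S_{-3} ∇ D + ∇ D) f terminates at order 1
exp(S_{-3} ∇ D + ∇ D) f = 3x^3 + (4/3)x^2 - (77/2)x - 26/3


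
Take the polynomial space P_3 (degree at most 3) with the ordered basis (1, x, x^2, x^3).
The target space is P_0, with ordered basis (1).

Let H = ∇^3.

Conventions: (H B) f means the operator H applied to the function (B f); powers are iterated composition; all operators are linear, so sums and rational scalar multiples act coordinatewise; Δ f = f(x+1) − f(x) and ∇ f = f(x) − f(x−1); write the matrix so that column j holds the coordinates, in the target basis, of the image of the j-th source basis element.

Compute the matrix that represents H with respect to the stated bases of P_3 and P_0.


the matrix is [[0, 0, 0, 6]] (rows listed top to bottom)

image of 1: 0
image of x: 0
image of x^2: 0
image of x^3: 6
each image's coordinates form column j of the matrix


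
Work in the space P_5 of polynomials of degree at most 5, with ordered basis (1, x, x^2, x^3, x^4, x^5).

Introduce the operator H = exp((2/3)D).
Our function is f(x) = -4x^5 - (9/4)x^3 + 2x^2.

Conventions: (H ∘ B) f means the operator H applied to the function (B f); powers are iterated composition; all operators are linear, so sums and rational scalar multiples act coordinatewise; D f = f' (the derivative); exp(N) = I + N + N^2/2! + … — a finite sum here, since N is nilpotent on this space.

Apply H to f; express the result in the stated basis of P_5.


the result is g(x) = -4x^5 - (40/3)x^4 - (721/36)x^3 - (775/54)x^2 - (347/81)x - 74/243

order-1 term: -(40/3)x^4 - (9/2)x^2 + (8/3)x
order-2 term: -(160/9)x^3 - 3x + 8/9
order-3 term: -(320/27)x^2 - 2/3
order-4 term: -(320/81)x
order-5 term: -128/243
the series for exp((2/3)D) f terminates at order 5
exp((2/3)D) f = -4x^5 - (40/3)x^4 - (721/36)x^3 - (775/54)x^2 - (347/81)x - 74/243


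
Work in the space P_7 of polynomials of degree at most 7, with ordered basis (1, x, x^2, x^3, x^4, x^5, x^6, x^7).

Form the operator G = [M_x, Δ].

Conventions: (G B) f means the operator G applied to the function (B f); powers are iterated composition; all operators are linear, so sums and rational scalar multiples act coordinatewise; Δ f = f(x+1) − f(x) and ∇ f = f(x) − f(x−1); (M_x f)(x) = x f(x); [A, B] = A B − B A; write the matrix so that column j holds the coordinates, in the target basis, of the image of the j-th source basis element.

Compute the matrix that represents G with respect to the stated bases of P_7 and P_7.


image of 1: -1
image of x: -x - 1
image of x^2: -x^2 - 2x - 1
image of x^3: -x^3 - 3x^2 - 3x - 1
image of x^4: -x^4 - 4x^3 - 6x^2 - 4x - 1
image of x^5: -x^5 - 5x^4 - 10x^3 - 10x^2 - 5x - 1
image of x^6: -x^6 - 6x^5 - 15x^4 - 20x^3 - 15x^2 - 6x - 1
image of x^7: -x^7 - 7x^6 - 21x^5 - 35x^4 - 35x^3 - 21x^2 - 7x - 1
each image's coordinates form column j of the matrix

the matrix is [[-1, -1, -1, -1, -1, -1, -1, -1]; [0, -1, -2, -3, -4, -5, -6, -7]; [0, 0, -1, -3, -6, -10, -15, -21]; [0, 0, 0, -1, -4, -10, -20, -35]; [0, 0, 0, 0, -1, -5, -15, -35]; [0, 0, 0, 0, 0, -1, -6, -21]; [0, 0, 0, 0, 0, 0, -1, -7]; [0, 0, 0, 0, 0, 0, 0, -1]] (rows listed top to bottom)


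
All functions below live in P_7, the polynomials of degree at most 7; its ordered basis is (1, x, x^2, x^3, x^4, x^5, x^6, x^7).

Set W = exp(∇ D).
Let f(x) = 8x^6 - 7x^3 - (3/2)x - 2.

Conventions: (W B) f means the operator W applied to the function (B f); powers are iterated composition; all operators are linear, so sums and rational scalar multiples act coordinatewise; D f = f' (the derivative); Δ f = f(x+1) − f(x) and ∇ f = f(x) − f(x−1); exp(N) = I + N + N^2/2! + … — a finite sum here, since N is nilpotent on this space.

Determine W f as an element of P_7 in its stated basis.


order-1 term: 240x^4 - 480x^3 + 480x^2 - 282x + 69
order-2 term: 1440x^2 - 2880x + 1680
order-3 term: 960
the series for exp(∇ D) f terminates at order 3
exp(∇ D) f = 8x^6 + 240x^4 - 487x^3 + 1920x^2 - (6327/2)x + 2707

the image equals g(x) = 8x^6 + 240x^4 - 487x^3 + 1920x^2 - (6327/2)x + 2707


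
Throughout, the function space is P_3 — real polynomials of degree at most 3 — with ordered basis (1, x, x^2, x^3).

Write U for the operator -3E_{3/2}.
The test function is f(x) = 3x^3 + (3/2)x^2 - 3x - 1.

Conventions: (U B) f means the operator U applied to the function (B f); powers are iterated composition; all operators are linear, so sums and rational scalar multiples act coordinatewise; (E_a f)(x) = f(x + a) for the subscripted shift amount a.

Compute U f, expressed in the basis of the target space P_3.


E_{3/2} f = 3x^3 + 15x^2 + (87/4)x + 8
(-3E_{3/2}) f = -9x^3 - 45x^2 - (261/4)x - 24

the image equals g(x) = -9x^3 - 45x^2 - (261/4)x - 24


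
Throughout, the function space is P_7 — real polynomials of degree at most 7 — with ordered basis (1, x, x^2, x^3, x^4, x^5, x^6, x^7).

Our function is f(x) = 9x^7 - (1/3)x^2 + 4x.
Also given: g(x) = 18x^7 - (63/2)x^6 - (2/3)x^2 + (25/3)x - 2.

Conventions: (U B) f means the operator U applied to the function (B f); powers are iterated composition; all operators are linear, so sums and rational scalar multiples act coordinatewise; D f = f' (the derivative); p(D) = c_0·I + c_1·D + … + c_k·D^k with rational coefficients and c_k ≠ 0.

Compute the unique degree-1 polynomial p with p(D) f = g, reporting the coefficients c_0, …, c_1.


c_0 = 2, c_1 = -1/2

D^0 f = 9x^7 - (1/3)x^2 + 4x
D^1 f = 63x^6 - (2/3)x + 4
matching coefficients of g against c_0 f + c_1 Df + … from the top degree down determines the c_i
solution: c_0 = 2, c_1 = -1/2


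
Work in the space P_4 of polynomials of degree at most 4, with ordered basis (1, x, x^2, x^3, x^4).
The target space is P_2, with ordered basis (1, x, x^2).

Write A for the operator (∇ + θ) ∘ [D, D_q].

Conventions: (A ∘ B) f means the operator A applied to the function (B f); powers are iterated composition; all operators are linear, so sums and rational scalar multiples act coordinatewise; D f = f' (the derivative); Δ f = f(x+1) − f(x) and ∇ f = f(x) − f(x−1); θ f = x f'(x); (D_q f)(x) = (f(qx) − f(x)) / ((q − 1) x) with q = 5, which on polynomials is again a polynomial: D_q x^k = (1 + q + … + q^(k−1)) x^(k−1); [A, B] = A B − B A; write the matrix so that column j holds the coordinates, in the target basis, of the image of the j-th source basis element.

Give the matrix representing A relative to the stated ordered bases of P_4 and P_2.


image of 1: 0
image of x: 0
image of x^2: 0
image of x^3: 44x + 44
image of x^4: 688x^2 + 688x - 344
each image's coordinates form column j of the matrix

the matrix is [[0, 0, 0, 44, -344]; [0, 0, 0, 44, 688]; [0, 0, 0, 0, 688]] (rows listed top to bottom)


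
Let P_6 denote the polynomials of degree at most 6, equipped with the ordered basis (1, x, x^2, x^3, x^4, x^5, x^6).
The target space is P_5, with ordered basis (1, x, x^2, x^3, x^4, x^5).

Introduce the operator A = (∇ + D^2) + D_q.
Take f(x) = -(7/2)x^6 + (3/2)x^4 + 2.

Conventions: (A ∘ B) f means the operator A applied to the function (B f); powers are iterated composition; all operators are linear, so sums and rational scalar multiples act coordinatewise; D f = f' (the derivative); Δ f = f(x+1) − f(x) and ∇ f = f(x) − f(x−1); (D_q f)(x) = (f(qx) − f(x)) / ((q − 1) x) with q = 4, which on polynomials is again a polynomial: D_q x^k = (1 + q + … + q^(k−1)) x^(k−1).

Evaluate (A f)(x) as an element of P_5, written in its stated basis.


g(x) = -(9597/2)x^5 - (105/2)x^4 + (127/2)x^3 + (123/2)x^2 - 15x + 2

∇ f = -21x^5 + (105/2)x^4 - 64x^3 + (87/2)x^2 - 15x + 2
D f = -21x^5 + 6x^3
D D f = -105x^4 + 18x^2
(∇ + D^2) f = -21x^5 - (105/2)x^4 - 64x^3 + (123/2)x^2 - 15x + 2
D_q f = -(9555/2)x^5 + (255/2)x^3
((∇ + D^2) + D_q) f = -(9597/2)x^5 - (105/2)x^4 + (127/2)x^3 + (123/2)x^2 - 15x + 2


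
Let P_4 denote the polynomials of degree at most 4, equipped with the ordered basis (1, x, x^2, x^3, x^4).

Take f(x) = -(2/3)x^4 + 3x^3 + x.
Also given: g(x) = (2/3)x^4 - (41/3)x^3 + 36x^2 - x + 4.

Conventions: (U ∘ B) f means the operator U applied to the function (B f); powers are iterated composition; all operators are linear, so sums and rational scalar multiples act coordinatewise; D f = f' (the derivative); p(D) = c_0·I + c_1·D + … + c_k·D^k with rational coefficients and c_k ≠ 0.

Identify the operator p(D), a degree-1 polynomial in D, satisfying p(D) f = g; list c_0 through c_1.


p(D) = -I + 4·D, i.e. c_0 = -1, c_1 = 4

D^0 f = -(2/3)x^4 + 3x^3 + x
D^1 f = -(8/3)x^3 + 9x^2 + 1
matching coefficients of g against c_0 f + c_1 Df + … from the top degree down determines the c_i
solution: c_0 = -1, c_1 = 4


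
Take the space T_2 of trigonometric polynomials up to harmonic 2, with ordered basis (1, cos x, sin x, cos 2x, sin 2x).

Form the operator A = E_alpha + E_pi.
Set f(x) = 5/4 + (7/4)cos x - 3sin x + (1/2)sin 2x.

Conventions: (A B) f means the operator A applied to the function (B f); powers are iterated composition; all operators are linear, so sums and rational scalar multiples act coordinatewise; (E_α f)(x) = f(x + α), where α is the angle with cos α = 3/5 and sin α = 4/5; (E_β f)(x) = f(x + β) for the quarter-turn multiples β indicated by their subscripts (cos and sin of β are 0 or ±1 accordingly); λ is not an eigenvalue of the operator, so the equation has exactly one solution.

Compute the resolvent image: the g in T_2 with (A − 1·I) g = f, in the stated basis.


write g with unknown coordinates in the stated basis and equate coefficients in (A − 1·I) g = f
solving from the highest basis element down gives g = 5/4 - (1/52)cos x + (28/13)sin x - (12/25)cos 2x - (7/50)sin 2x
check: A g = 5/2 + (45/26)cos x - (11/13)sin x - (12/25)cos 2x + (9/25)sin 2x
so A g − 1·g = 5/4 + (7/4)cos x - 3sin x + (1/2)sin 2x = f ✓

the result is g(x) = 5/4 - (1/52)cos x + (28/13)sin x - (12/25)cos 2x - (7/50)sin 2x


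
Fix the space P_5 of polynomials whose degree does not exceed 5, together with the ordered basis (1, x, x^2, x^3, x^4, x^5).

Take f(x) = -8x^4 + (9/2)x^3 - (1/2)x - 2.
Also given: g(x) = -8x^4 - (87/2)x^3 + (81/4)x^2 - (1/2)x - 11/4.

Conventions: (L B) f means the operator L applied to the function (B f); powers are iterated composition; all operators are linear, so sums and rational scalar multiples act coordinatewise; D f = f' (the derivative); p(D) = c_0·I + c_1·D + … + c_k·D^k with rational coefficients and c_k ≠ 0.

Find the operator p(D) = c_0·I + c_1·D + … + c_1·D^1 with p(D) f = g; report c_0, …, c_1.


D^0 f = -8x^4 + (9/2)x^3 - (1/2)x - 2
D^1 f = -32x^3 + (27/2)x^2 - 1/2
matching coefficients of g against c_0 f + c_1 Df + … from the top degree down determines the c_i
solution: c_0 = 1, c_1 = 3/2

c_0 = 1, c_1 = 3/2


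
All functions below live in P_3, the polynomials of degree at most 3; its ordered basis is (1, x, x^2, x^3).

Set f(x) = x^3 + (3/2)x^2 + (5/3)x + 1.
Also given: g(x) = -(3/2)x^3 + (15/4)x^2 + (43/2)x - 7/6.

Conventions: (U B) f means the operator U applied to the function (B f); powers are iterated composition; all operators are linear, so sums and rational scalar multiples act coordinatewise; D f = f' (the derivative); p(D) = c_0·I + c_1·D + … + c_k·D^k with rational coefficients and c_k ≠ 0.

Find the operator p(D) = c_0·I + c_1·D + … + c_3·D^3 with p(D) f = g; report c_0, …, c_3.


D^0 f = x^3 + (3/2)x^2 + (5/3)x + 1
D^1 f = 3x^2 + 3x + 5/3
D^2 f = 6x + 3
D^3 f = 6
matching coefficients of g against c_0 f + c_1 Df + … from the top degree down determines the c_i
solution: c_0 = -3/2, c_1 = 2, c_2 = 3, c_3 = -2

c_0 = -3/2, c_1 = 2, c_2 = 3, c_3 = -2


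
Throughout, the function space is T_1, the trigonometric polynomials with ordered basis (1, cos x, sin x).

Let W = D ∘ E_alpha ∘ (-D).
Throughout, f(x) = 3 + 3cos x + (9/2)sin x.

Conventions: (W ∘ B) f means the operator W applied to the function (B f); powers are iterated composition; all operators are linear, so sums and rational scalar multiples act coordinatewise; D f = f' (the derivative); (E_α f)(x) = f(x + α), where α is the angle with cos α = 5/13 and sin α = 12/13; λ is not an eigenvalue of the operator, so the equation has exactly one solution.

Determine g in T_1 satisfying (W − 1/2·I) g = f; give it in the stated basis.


write g with unknown coordinates in the stated basis and equate coefficients in (W − 1/2·I) g = f
solving from the highest basis element down gives g = -6 - (26/5)cos x + (13/5)sin x
check: W g = (2/5)cos x + (29/5)sin x
so W g − 1/2·g = 3 + 3cos x + (9/2)sin x = f ✓

the image equals g(x) = -6 - (26/5)cos x + (13/5)sin x


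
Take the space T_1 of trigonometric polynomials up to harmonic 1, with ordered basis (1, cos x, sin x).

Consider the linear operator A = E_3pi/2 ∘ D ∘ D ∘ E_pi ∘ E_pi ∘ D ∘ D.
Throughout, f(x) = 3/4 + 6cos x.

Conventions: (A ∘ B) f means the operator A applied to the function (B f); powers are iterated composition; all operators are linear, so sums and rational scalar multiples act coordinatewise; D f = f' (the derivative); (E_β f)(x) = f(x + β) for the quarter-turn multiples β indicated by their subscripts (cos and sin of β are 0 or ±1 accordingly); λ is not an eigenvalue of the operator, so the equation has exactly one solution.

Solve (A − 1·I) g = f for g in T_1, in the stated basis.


write g with unknown coordinates in the stated basis and equate coefficients in (A − 1·I) g = f
solving from the highest basis element down gives g = -3/4 - 3cos x - 3sin x
check: A g = 3cos x - 3sin x
so A g − 1·g = 3/4 + 6cos x = f ✓

g(x) = -3/4 - 3cos x - 3sin x


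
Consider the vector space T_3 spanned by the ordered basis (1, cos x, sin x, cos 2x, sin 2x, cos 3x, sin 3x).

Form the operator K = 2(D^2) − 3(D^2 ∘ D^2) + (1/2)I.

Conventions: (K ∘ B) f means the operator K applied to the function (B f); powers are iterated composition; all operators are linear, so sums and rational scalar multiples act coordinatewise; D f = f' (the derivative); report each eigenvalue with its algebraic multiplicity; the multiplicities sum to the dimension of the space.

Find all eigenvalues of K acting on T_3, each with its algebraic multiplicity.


λ = -521/2 (multiplicity 2), λ = -111/2 (multiplicity 2), λ = -9/2 (multiplicity 2), λ = 1/2 (multiplicity 1)

image of 1: 1/2
image of cos x: -(9/2)cos x
image of sin x: -(9/2)sin x
image of cos 2x: -(111/2)cos 2x
image of sin 2x: -(111/2)sin 2x
image of cos 3x: -(521/2)cos 3x
image of sin 3x: -(521/2)sin 3x
the matrix is diagonal; its diagonal is (1/2, -9/2, -9/2, -111/2, -111/2, -521/2, -521/2)
for a triangular matrix the eigenvalues are the diagonal entries, with algebraic multiplicity their repetition count


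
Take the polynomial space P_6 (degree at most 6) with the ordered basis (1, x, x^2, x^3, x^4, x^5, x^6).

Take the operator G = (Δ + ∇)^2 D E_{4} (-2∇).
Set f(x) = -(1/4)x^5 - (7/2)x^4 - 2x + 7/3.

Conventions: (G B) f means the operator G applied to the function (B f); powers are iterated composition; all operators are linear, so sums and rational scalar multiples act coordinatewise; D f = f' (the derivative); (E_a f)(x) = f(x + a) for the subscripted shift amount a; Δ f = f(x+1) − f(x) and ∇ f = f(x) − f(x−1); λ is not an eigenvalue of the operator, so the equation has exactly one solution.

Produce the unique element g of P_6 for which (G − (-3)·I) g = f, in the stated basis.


write g with unknown coordinates in the stated basis and equate coefficients in (G − (-3)·I) g = f
solving from the highest basis element down gives g = -(1/12)x^5 - (7/6)x^4 - (82/3)x - 1505/9
check: G g = 80x + 504
so G g − (-3)·g = -(1/4)x^5 - (7/2)x^4 - 2x + 7/3 = f ✓

the result is g(x) = -(1/12)x^5 - (7/6)x^4 - (82/3)x - 1505/9


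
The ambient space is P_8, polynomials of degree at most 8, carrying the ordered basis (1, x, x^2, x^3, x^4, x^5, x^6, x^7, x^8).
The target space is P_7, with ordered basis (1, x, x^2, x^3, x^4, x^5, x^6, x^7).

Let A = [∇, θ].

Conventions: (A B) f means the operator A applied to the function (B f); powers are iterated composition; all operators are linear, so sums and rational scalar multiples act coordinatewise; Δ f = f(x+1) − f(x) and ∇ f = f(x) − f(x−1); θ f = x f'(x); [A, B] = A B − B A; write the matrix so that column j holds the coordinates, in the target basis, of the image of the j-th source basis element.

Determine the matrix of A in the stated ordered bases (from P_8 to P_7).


the matrix is [[0, 1, -2, 3, -4, 5, -6, 7, -8]; [0, 0, 2, -6, 12, -20, 30, -42, 56]; [0, 0, 0, 3, -12, 30, -60, 105, -168]; [0, 0, 0, 0, 4, -20, 60, -140, 280]; [0, 0, 0, 0, 0, 5, -30, 105, -280]; [0, 0, 0, 0, 0, 0, 6, -42, 168]; [0, 0, 0, 0, 0, 0, 0, 7, -56]; [0, 0, 0, 0, 0, 0, 0, 0, 8]] (rows listed top to bottom)

image of 1: 0
image of x: 1
image of x^2: 2x - 2
image of x^3: 3x^2 - 6x + 3
image of x^4: 4x^3 - 12x^2 + 12x - 4
image of x^5: 5x^4 - 20x^3 + 30x^2 - 20x + 5
image of x^6: 6x^5 - 30x^4 + 60x^3 - 60x^2 + 30x - 6
image of x^7: 7x^6 - 42x^5 + 105x^4 - 140x^3 + 105x^2 - 42x + 7
image of x^8: 8x^7 - 56x^6 + 168x^5 - 280x^4 + 280x^3 - 168x^2 + 56x - 8
each image's coordinates form column j of the matrix


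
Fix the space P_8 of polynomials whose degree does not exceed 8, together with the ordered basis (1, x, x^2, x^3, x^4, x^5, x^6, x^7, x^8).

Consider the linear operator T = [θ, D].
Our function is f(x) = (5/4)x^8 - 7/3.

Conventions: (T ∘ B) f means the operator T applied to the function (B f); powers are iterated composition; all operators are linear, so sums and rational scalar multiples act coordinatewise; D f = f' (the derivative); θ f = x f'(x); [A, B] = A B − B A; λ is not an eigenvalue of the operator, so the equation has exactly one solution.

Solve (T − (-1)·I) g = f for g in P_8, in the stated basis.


the image equals g(x) = (5/4)x^8 + 10x^7 + 70x^6 + 420x^5 + 2100x^4 + 8400x^3 + 25200x^2 + 50400x + 151193/3

write g with unknown coordinates in the stated basis and equate coefficients in (T − (-1)·I) g = f
solving from the highest basis element down gives g = (5/4)x^8 + 10x^7 + 70x^6 + 420x^5 + 2100x^4 + 8400x^3 + 25200x^2 + 50400x + 151193/3
check: T g = -10x^7 - 70x^6 - 420x^5 - 2100x^4 - 8400x^3 - 25200x^2 - 50400x - 50400
so T g − (-1)·g = (5/4)x^8 - 7/3 = f ✓


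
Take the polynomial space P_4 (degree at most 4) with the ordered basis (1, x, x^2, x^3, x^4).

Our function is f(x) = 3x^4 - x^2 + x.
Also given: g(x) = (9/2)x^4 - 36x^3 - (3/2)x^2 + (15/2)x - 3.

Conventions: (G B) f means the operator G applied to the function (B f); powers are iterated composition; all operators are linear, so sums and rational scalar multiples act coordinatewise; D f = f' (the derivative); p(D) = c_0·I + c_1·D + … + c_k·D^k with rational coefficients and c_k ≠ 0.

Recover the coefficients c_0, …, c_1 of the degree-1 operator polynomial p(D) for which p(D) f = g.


D^0 f = 3x^4 - x^2 + x
D^1 f = 12x^3 - 2x + 1
matching coefficients of g against c_0 f + c_1 Df + … from the top degree down determines the c_i
solution: c_0 = 3/2, c_1 = -3

c_0 = 3/2, c_1 = -3


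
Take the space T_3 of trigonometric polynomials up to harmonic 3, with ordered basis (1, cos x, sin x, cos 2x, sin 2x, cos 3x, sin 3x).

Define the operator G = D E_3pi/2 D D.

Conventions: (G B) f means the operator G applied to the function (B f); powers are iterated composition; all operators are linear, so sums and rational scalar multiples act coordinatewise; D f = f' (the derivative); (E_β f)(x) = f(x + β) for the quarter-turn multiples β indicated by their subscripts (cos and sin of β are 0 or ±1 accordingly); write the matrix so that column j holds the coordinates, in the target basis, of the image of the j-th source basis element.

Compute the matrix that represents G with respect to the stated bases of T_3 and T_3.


the matrix is [[0, 0, 0, 0, 0, 0, 0]; [0, -1, 0, 0, 0, 0, 0]; [0, 0, -1, 0, 0, 0, 0]; [0, 0, 0, 0, 8, 0, 0]; [0, 0, 0, -8, 0, 0, 0]; [0, 0, 0, 0, 0, 27, 0]; [0, 0, 0, 0, 0, 0, 27]] (rows listed top to bottom)

image of 1: 0
image of cos x: -cos x
image of sin x: -sin x
image of cos 2x: -8sin 2x
image of sin 2x: 8cos 2x
image of cos 3x: 27cos 3x
image of sin 3x: 27sin 3x
each image's coordinates form column j of the matrix


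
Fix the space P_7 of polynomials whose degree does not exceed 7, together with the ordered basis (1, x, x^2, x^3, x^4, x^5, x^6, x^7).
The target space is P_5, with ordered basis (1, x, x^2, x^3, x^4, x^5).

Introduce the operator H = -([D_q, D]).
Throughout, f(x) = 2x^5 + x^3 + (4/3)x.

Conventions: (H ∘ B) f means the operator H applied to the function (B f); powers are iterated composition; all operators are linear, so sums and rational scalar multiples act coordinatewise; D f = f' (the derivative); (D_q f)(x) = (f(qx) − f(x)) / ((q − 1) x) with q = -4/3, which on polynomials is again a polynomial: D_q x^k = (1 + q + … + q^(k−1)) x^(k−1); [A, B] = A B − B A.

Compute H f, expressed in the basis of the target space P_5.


g(x) = (2198/81)x^3 + (35/9)x

D f = 10x^4 + 3x^2 + 4/3
D_q D f = -(250/27)x^3 - x
D_q f = (362/81)x^4 + (13/9)x^2 + 4/3
D D_q f = (1448/81)x^3 + (26/9)x
[D_q, D] f = -(2198/81)x^3 - (35/9)x
(-([D_q, D])) f = (2198/81)x^3 + (35/9)x


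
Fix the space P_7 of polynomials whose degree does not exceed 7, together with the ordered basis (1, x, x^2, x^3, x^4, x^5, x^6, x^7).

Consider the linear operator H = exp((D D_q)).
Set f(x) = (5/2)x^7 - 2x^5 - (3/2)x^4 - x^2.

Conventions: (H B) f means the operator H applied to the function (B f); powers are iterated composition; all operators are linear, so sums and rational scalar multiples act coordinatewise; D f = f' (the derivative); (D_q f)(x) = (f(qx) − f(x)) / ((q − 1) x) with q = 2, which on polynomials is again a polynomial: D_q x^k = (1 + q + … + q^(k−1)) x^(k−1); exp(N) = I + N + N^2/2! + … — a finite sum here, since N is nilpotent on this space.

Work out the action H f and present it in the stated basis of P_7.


g(x) = (5/2)x^7 + 1903x^5 - (3/2)x^4 + 117862x^3 - (137/2)x^2 + 549444x - 417/4

order-1 term: 1905x^5 - 248x^3 - (135/2)x^2 - 3
order-2 term: 118110x^3 - 1736x - 405/4
order-3 term: 551180x
the series for exp((D D_q)) f terminates at order 3
exp((D D_q)) f = (5/2)x^7 + 1903x^5 - (3/2)x^4 + 117862x^3 - (137/2)x^2 + 549444x - 417/4


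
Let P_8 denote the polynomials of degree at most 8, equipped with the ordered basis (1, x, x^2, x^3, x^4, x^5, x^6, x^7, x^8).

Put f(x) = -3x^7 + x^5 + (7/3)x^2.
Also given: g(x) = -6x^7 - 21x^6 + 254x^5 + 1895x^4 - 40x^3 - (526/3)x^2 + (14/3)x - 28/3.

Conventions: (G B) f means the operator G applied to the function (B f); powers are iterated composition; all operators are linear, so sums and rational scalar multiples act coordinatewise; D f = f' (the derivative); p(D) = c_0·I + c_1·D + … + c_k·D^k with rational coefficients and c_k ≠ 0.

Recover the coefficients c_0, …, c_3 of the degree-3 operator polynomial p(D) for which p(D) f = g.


D^0 f = -3x^7 + x^5 + (7/3)x^2
D^1 f = -21x^6 + 5x^4 + (14/3)x
D^2 f = -126x^5 + 20x^3 + 14/3
D^3 f = -630x^4 + 60x^2
matching coefficients of g against c_0 f + c_1 Df + … from the top degree down determines the c_i
solution: c_0 = 2, c_1 = 1, c_2 = -2, c_3 = -3

c_0 = 2, c_1 = 1, c_2 = -2, c_3 = -3


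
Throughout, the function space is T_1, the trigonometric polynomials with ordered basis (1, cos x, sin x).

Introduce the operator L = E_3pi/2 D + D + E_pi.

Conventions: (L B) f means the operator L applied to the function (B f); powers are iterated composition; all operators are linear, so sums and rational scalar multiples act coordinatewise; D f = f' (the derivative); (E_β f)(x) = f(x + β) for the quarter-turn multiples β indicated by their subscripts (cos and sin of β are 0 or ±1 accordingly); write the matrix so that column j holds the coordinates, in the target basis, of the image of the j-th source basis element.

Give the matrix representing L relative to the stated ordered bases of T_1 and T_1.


image of 1: 1
image of cos x: -sin x
image of sin x: cos x
each image's coordinates form column j of the matrix

the matrix is [[1, 0, 0]; [0, 0, 1]; [0, -1, 0]] (rows listed top to bottom)


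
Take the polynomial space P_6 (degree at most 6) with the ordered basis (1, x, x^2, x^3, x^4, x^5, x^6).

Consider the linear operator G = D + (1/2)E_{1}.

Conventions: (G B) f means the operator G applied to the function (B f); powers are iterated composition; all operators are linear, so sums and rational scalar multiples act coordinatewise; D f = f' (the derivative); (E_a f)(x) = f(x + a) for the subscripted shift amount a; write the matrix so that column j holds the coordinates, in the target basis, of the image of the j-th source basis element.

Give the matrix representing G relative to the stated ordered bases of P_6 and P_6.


the matrix is [[1/2, 3/2, 1/2, 1/2, 1/2, 1/2, 1/2]; [0, 1/2, 3, 3/2, 2, 5/2, 3]; [0, 0, 1/2, 9/2, 3, 5, 15/2]; [0, 0, 0, 1/2, 6, 5, 10]; [0, 0, 0, 0, 1/2, 15/2, 15/2]; [0, 0, 0, 0, 0, 1/2, 9]; [0, 0, 0, 0, 0, 0, 1/2]] (rows listed top to bottom)

image of 1: 1/2
image of x: (1/2)x + 3/2
image of x^2: (1/2)x^2 + 3x + 1/2
image of x^3: (1/2)x^3 + (9/2)x^2 + (3/2)x + 1/2
image of x^4: (1/2)x^4 + 6x^3 + 3x^2 + 2x + 1/2
image of x^5: (1/2)x^5 + (15/2)x^4 + 5x^3 + 5x^2 + (5/2)x + 1/2
image of x^6: (1/2)x^6 + 9x^5 + (15/2)x^4 + 10x^3 + (15/2)x^2 + 3x + 1/2
each image's coordinates form column j of the matrix


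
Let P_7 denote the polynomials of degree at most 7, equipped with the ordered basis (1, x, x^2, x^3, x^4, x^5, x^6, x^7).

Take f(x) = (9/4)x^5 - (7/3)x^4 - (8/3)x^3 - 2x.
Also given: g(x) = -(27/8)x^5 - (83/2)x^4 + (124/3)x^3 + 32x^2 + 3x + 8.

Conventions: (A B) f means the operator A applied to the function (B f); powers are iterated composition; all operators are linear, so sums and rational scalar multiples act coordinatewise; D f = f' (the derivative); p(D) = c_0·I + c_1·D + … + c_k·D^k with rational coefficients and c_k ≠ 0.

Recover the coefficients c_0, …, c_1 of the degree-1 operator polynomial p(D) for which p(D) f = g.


D^0 f = (9/4)x^5 - (7/3)x^4 - (8/3)x^3 - 2x
D^1 f = (45/4)x^4 - (28/3)x^3 - 8x^2 - 2
matching coefficients of g against c_0 f + c_1 Df + … from the top degree down determines the c_i
solution: c_0 = -3/2, c_1 = -4

p(D) = -(3/2)·I − 4·D, i.e. c_0 = -3/2, c_1 = -4


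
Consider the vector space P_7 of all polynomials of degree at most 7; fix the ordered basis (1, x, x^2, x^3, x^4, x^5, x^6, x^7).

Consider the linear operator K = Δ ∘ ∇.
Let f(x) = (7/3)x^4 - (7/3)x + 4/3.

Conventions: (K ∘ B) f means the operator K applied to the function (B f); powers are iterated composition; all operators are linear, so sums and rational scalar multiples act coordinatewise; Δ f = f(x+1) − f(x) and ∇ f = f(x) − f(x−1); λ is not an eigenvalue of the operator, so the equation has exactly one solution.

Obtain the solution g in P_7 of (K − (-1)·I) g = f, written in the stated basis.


write g with unknown coordinates in the stated basis and equate coefficients in (K − (-1)·I) g = f
solving from the highest basis element down gives g = (7/3)x^4 - 28x^2 - (7/3)x + 158/3
check: K g = 28x^2 - 154/3
so K g − (-1)·g = (7/3)x^4 - (7/3)x + 4/3 = f ✓

g(x) = (7/3)x^4 - 28x^2 - (7/3)x + 158/3


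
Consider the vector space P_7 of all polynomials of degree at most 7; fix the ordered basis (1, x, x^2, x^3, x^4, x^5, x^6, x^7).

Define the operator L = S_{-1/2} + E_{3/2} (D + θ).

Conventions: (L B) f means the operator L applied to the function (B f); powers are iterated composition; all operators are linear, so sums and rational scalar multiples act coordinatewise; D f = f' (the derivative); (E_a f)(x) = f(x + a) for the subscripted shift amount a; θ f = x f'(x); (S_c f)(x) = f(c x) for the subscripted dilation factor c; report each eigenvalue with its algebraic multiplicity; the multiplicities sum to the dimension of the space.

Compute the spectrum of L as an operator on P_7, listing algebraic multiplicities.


image of 1: 1
image of x: (1/2)x + 5/2
image of x^2: (9/4)x^2 + 8x + 15/2
image of x^3: (23/8)x^3 + (33/2)x^2 + (117/4)x + 135/8
image of x^4: (65/16)x^4 + 28x^3 + 72x^2 + 81x + 135/4
image of x^5: (159/32)x^5 + (85/2)x^4 + (285/2)x^3 + (945/4)x^2 + (3105/16)x + 2025/32
image of x^6: (385/64)x^6 + 60x^5 + (495/2)x^4 + 540x^3 + (5265/8)x^2 + (1701/4)x + 3645/32
image of x^7: (895/128)x^7 + (161/2)x^6 + (1575/4)x^5 + (8505/8)x^4 + (27405/16)x^3 + (52731/32)x^2 + (56133/64)x + 25515/128
the matrix is upper triangular; its diagonal is (1, 1/2, 9/4, 23/8, 65/16, 159/32, 385/64, 895/128)
for a triangular matrix the eigenvalues are the diagonal entries, with algebraic multiplicity their repetition count

λ = 1/2 (multiplicity 1), λ = 1 (multiplicity 1), λ = 9/4 (multiplicity 1), λ = 23/8 (multiplicity 1), λ = 65/16 (multiplicity 1), λ = 159/32 (multiplicity 1), λ = 385/64 (multiplicity 1), λ = 895/128 (multiplicity 1)


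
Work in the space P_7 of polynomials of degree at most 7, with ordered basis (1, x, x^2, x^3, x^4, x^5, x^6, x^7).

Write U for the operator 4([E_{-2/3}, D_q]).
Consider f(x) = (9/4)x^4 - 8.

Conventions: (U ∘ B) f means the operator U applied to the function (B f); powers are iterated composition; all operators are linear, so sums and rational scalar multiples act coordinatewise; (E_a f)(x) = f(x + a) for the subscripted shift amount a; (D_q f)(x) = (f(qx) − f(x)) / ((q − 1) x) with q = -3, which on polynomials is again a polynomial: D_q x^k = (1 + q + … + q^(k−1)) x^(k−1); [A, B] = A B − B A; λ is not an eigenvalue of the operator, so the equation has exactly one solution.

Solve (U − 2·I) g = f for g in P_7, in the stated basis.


the result is g(x) = -(9/8)x^4 - 132x^2 + 48x - 716

write g with unknown coordinates in the stated basis and equate coefficients in (U − 2·I) g = f
solving from the highest basis element down gives g = -(9/8)x^4 - 132x^2 + 48x - 716
check: U g = -264x^2 + 96x - 1440
so U g − 2·g = (9/4)x^4 - 8 = f ✓
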